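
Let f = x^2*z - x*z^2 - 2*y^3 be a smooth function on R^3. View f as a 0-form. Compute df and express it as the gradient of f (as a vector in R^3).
df = (z*(2*x - z)) dx + (-6*y^2) dy + (x*(x - 2*z)) dz; grad f = (z*(2*x - z), -6*y^2, x*(x - 2*z))

For a 0-form f, d f = (∂f/∂x) dx + (∂f/∂y) dy + (∂f/∂z) dz. The components of the vector representation are exactly the entries of grad f in Cartesian coordinates:
  ∂f/∂x = z*(2*x - z)
  ∂f/∂y = -6*y^2
  ∂f/∂z = x*(x - 2*z).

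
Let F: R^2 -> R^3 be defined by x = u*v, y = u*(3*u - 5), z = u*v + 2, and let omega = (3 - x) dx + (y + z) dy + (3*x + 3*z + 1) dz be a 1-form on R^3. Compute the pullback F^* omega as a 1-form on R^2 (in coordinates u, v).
F^* omega = (18*u^3 + 6*u^2*v - 45*u^2 + 5*u*v^2 - 5*u*v + 37*u + 10*v - 10) du + (5*u*(u*v + 2)) dv

Using F^*(f dg) = (f ∘ F) d(g ∘ F), substitute each coordinate x_i by F_i(u, v) in f_i, and replace dx_i by d F_i = (∂F_i/∂u) du + (∂F_i/∂v) dv.
  For the x component: f_1(F) = -u*v + 3; d F_1 = (v) du + (u) dv
  For the y component: f_2(F) = 3*u^2 + u*v - 5*u + 2; d F_2 = (6*u - 5) du + (0) dv
  For the z component: f_3(F) = 6*u*v + 7; d F_3 = (v) du + (u) dv
Combining and collecting du, dv coefficients:
  coeff of du: 18*u^3 + 6*u^2*v - 45*u^2 + 5*u*v^2 - 5*u*v + 37*u + 10*v - 10
  coeff of dv: 5*u*(u*v + 2)
F^* omega = (18*u^3 + 6*u^2*v - 45*u^2 + 5*u*v^2 - 5*u*v + 37*u + 10*v - 10) du + (5*u*(u*v + 2)) dv.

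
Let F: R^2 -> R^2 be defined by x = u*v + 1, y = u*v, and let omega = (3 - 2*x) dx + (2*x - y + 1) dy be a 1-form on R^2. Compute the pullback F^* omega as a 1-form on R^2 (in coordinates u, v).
F^* omega = (v*(-u*v + 4)) du + (u*(-u*v + 4)) dv

Using F^*(f dg) = (f ∘ F) d(g ∘ F), substitute each coordinate x_i by F_i(u, v) in f_i, and replace dx_i by d F_i = (∂F_i/∂u) du + (∂F_i/∂v) dv.
  For the x component: f_1(F) = -2*u*v + 1; d F_1 = (v) du + (u) dv
  For the y component: f_2(F) = u*v + 3; d F_2 = (v) du + (u) dv
Combining and collecting du, dv coefficients:
  coeff of du: v*(-u*v + 4)
  coeff of dv: u*(-u*v + 4)
F^* omega = (v*(-u*v + 4)) du + (u*(-u*v + 4)) dv.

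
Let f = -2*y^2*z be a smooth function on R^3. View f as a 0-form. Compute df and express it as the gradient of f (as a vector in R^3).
df = (0) dx + (-4*y*z) dy + (-2*y^2) dz; grad f = (0, -4*y*z, -2*y^2)

For a 0-form f, d f = (∂f/∂x) dx + (∂f/∂y) dy + (∂f/∂z) dz. The components of the vector representation are exactly the entries of grad f in Cartesian coordinates:
  ∂f/∂x = 0
  ∂f/∂y = -4*y*z
  ∂f/∂z = -2*y^2.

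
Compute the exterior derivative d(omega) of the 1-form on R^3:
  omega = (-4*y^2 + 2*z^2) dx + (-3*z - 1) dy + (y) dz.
d(omega) = (8*y) dx ∧ dy + (-4*z) dx ∧ dz + (4) dy ∧ dz

For a 1-form omega = sum_i f_i dx_i, the exterior derivative is
  d(omega) = sum_{i < j} (∂f_j/∂x_i - ∂f_i/∂x_j) dx_i ∧ dx_j.
  coefficient of dx ∧ dy: ∂f_2/∂x - ∂f_1/∂y = ∂(-3*z - 1)/∂x - ∂(-4*y^2 + 2*z^2)/∂y = 8*y
  coefficient of dx ∧ dz: ∂f_3/∂x - ∂f_1/∂z = ∂(y)/∂x - ∂(-4*y^2 + 2*z^2)/∂z = -4*z
  coefficient of dy ∧ dz: ∂f_3/∂y - ∂f_2/∂z = ∂(y)/∂y - ∂(-3*z - 1)/∂z = 4
Assembling: d(omega) = (8*y) dx ∧ dy + (-4*z) dx ∧ dz + (4) dy ∧ dz.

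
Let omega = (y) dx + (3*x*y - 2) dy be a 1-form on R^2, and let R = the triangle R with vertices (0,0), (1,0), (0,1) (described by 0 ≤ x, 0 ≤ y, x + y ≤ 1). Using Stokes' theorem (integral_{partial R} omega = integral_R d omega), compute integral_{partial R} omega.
integral_(partial R) omega = 0

Stokes: integral_partial_R omega = integral_R d omega with d omega = (∂Q/∂x - ∂P/∂y) dx ∧ dy.
  ∂Q/∂x = 3*y
  ∂P/∂y = 1
  integrand = ∂Q/∂x - ∂P/∂y = 3*y - 1.
Integrating over R: integral_0^1 integral_0^{1-x} (3*y - 1) dy dx = 0.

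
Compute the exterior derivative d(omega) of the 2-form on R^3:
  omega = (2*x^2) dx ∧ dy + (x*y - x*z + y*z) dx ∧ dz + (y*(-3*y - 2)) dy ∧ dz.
d(omega) = (-x - z) dx ∧ dy ∧ dz

For a 2-form omega = sum_{i<j} g_{ij} dx_i ∧ dx_j, the exterior derivative is
  d(omega) = sum_{i<j} d(g_{ij}) ∧ dx_i ∧ dx_j = sum_{i<j, k} (∂g_{ij}/∂x_k) dx_k ∧ dx_i ∧ dx_j.
Expand each term, using dx_k ∧ dx_i ∧ dx_j = sgn(permutation) dx_{(a)} ∧ dx_{(b)} ∧ dx_{(c)} with (a < b < c) sorted:
  d(x*y - x*z + y*z) includes (∂/∂y)(x*y - x*z + y*z) dy = (x + z) dy, which multiplied by dx ∧ dz gives (-x - z) dx ∧ dy ∧ dz
Collecting like 3-forms: d(omega) = (-x - z) dx ∧ dy ∧ dz.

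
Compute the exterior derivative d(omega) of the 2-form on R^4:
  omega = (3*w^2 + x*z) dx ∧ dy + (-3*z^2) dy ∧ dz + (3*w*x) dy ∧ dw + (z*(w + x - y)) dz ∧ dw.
d(omega) = (x) dx ∧ dy ∧ dz + (9*w) dx ∧ dy ∧ dw + (z) dx ∧ dz ∧ dw + (-z) dy ∧ dz ∧ dw

For a 2-form omega = sum_{i<j} g_{ij} dx_i ∧ dx_j, the exterior derivative is
  d(omega) = sum_{i<j} d(g_{ij}) ∧ dx_i ∧ dx_j = sum_{i<j, k} (∂g_{ij}/∂x_k) dx_k ∧ dx_i ∧ dx_j.
Expand each term, using dx_k ∧ dx_i ∧ dx_j = sgn(permutation) dx_{(a)} ∧ dx_{(b)} ∧ dx_{(c)} with (a < b < c) sorted:
  d(3*w^2 + x*z) includes (∂/∂z)(3*w^2 + x*z) dz = (x) dz, which multiplied by dx ∧ dy gives (x) dx ∧ dy ∧ dz
  d(3*w^2 + x*z) includes (∂/∂w)(3*w^2 + x*z) dw = (6*w) dw, which multiplied by dx ∧ dy gives (6*w) dx ∧ dy ∧ dw
  d(3*w*x) includes (∂/∂x)(3*w*x) dx = (3*w) dx, which multiplied by dy ∧ dw gives (3*w) dx ∧ dy ∧ dw
  d(z*(w + x - y)) includes (∂/∂x)(z*(w + x - y)) dx = (z) dx, which multiplied by dz ∧ dw gives (z) dx ∧ dz ∧ dw
  d(z*(w + x - y)) includes (∂/∂y)(z*(w + x - y)) dy = (-z) dy, which multiplied by dz ∧ dw gives (-z) dy ∧ dz ∧ dw
Collecting like 3-forms: d(omega) = (x) dx ∧ dy ∧ dz + (9*w) dx ∧ dy ∧ dw + (z) dx ∧ dz ∧ dw + (-z) dy ∧ dz ∧ dw.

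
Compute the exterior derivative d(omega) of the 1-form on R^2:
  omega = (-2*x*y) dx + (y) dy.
d(omega) = (2*x) dx ∧ dy

For a 1-form omega = sum_i f_i dx_i, the exterior derivative is
  d(omega) = sum_{i < j} (∂f_j/∂x_i - ∂f_i/∂x_j) dx_i ∧ dx_j.
  coefficient of dx ∧ dy: ∂f_2/∂x - ∂f_1/∂y = ∂(y)/∂x - ∂(-2*x*y)/∂y = 2*x
Assembling: d(omega) = (2*x) dx ∧ dy.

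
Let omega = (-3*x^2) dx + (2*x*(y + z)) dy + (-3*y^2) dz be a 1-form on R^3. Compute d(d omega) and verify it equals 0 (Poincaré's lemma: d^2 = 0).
d(d omega) = 0

Step 1: d omega = sum_{i<j} (∂f_j/∂x_i - ∂f_i/∂x_j) dx_i ∧ dx_j:
  coeff of dx ∧ dy: 2*y + 2*z
  coeff of dx ∧ dz: 0
  coeff of dy ∧ dz: -2*x - 6*y
Step 2: Apply d again to each 2-form coefficient. The only possible 3-form in R^3 is dx ∧ dy ∧ dz, with coefficient
  ∂(coeff of dy∧dz)/∂x - ∂(coeff of dx∧dz)/∂y + ∂(coeff of dx∧dy)/∂z
  = ∂/∂x (-2*x - 6*y) - ∂/∂y (0) + ∂/∂z (2*y + 2*z).
Each of these terms simplifies to sums of mixed partials that cancel in pairs. The result is 0 (by equality of mixed partials for smooth functions — Schwarz / Clairaut).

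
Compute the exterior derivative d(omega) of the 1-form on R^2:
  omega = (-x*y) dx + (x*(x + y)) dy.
d(omega) = (3*x + y) dx ∧ dy

For a 1-form omega = sum_i f_i dx_i, the exterior derivative is
  d(omega) = sum_{i < j} (∂f_j/∂x_i - ∂f_i/∂x_j) dx_i ∧ dx_j.
  coefficient of dx ∧ dy: ∂f_2/∂x - ∂f_1/∂y = ∂(x*(x + y))/∂x - ∂(-x*y)/∂y = 3*x + y
Assembling: d(omega) = (3*x + y) dx ∧ dy.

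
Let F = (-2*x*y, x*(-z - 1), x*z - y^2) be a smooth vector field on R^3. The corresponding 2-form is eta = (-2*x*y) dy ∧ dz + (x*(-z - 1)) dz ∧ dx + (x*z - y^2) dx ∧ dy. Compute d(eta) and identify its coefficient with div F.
d(eta) = (x - 2*y) dx ∧ dy ∧ dz; div F = x - 2*y

For a 2-form in R^3 of the form above, applying d gives a 3-form with coefficient ∂P/∂x + ∂Q/∂y + ∂R/∂z:
  ∂P/∂x = -2*y
  ∂Q/∂y = 0
  ∂R/∂z = x
Sum = x - 2*y, which is exactly div F.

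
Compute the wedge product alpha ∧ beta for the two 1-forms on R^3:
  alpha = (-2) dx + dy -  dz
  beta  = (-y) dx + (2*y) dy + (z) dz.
alpha ∧ beta = (-3*y) dx ∧ dy + (-y - 2*z) dx ∧ dz + (2*y + z) dy ∧ dz

Distribute the wedge, using dx_i ∧ dx_j = -dx_j ∧ dx_i and dx_i ∧ dx_i = 0. For each pair (i, j) with i < j, the coefficient of dx_i ∧ dx_j in alpha ∧ beta is (alpha_i * beta_j - alpha_j * beta_i). Collecting: alpha ∧ beta = (-3*y) dx ∧ dy + (-y - 2*z) dx ∧ dz + (2*y + z) dy ∧ dz.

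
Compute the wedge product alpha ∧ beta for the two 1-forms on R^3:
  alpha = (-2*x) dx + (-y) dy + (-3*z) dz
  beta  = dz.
alpha ∧ beta = (-2*x) dx ∧ dz + (-y) dy ∧ dz

Distribute the wedge, using dx_i ∧ dx_j = -dx_j ∧ dx_i and dx_i ∧ dx_i = 0. For each pair (i, j) with i < j, the coefficient of dx_i ∧ dx_j in alpha ∧ beta is (alpha_i * beta_j - alpha_j * beta_i). Collecting: alpha ∧ beta = (-2*x) dx ∧ dz + (-y) dy ∧ dz.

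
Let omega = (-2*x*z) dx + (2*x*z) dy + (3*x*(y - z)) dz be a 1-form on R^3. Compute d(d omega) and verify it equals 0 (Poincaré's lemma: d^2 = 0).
d(d omega) = 0

Step 1: d omega = sum_{i<j} (∂f_j/∂x_i - ∂f_i/∂x_j) dx_i ∧ dx_j:
  coeff of dx ∧ dy: 2*z
  coeff of dx ∧ dz: 2*x + 3*y - 3*z
  coeff of dy ∧ dz: x
Step 2: Apply d again to each 2-form coefficient. The only possible 3-form in R^3 is dx ∧ dy ∧ dz, with coefficient
  ∂(coeff of dy∧dz)/∂x - ∂(coeff of dx∧dz)/∂y + ∂(coeff of dx∧dy)/∂z
  = ∂/∂x (x) - ∂/∂y (2*x + 3*y - 3*z) + ∂/∂z (2*z).
Each of these terms simplifies to sums of mixed partials that cancel in pairs. The result is 0 (by equality of mixed partials for smooth functions — Schwarz / Clairaut).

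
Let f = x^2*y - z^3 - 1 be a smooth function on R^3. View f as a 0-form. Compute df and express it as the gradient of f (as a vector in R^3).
df = (2*x*y) dx + (x^2) dy + (-3*z^2) dz; grad f = (2*x*y, x^2, -3*z^2)

For a 0-form f, d f = (∂f/∂x) dx + (∂f/∂y) dy + (∂f/∂z) dz. The components of the vector representation are exactly the entries of grad f in Cartesian coordinates:
  ∂f/∂x = 2*x*y
  ∂f/∂y = x^2
  ∂f/∂z = -3*z^2.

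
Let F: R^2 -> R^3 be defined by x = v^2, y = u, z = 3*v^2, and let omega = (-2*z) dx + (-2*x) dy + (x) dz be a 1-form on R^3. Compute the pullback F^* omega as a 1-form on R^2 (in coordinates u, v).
F^* omega = (-2*v^2) du + (-6*v^3) dv

Using F^*(f dg) = (f ∘ F) d(g ∘ F), substitute each coordinate x_i by F_i(u, v) in f_i, and replace dx_i by d F_i = (∂F_i/∂u) du + (∂F_i/∂v) dv.
  For the x component: f_1(F) = -6*v^2; d F_1 = (0) du + (2*v) dv
  For the y component: f_2(F) = -2*v^2; d F_2 = (1) du + (0) dv
  For the z component: f_3(F) = v^2; d F_3 = (0) du + (6*v) dv
Combining and collecting du, dv coefficients:
  coeff of du: -2*v^2
  coeff of dv: -6*v^3
F^* omega = (-2*v^2) du + (-6*v^3) dv.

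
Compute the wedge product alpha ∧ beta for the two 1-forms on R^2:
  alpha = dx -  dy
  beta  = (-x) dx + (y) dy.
alpha ∧ beta = (-x + y) dx ∧ dy

Distribute the wedge, using dx_i ∧ dx_j = -dx_j ∧ dx_i and dx_i ∧ dx_i = 0. For each pair (i, j) with i < j, the coefficient of dx_i ∧ dx_j in alpha ∧ beta is (alpha_i * beta_j - alpha_j * beta_i). Collecting: alpha ∧ beta = (-x + y) dx ∧ dy.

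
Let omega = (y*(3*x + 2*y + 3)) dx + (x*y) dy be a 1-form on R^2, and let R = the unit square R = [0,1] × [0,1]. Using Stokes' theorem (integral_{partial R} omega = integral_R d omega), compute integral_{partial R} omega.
integral_(partial R) omega = -6

Stokes: integral_partial_R omega = integral_R d omega with d omega = (∂Q/∂x - ∂P/∂y) dx ∧ dy.
  ∂Q/∂x = y
  ∂P/∂y = 3*x + 4*y + 3
  integrand = ∂Q/∂x - ∂P/∂y = -3*x - 3*y - 3.
Integrating over R: integral_0^1 integral_0^1 (-3*x - 3*y - 3) dx dy = -6.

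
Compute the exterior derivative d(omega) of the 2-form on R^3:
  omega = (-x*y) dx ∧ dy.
d(omega) = 0

For a 2-form omega = sum_{i<j} g_{ij} dx_i ∧ dx_j, the exterior derivative is
  d(omega) = sum_{i<j} d(g_{ij}) ∧ dx_i ∧ dx_j = sum_{i<j, k} (∂g_{ij}/∂x_k) dx_k ∧ dx_i ∧ dx_j.
Expand each term, using dx_k ∧ dx_i ∧ dx_j = sgn(permutation) dx_{(a)} ∧ dx_{(b)} ∧ dx_{(c)} with (a < b < c) sorted:

Collecting like 3-forms: d(omega) = 0.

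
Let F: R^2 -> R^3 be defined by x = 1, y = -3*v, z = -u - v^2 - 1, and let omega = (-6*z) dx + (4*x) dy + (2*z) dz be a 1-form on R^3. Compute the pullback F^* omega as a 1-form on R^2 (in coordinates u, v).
F^* omega = (2*u + 2*v^2 + 2) du + (4*u*v + 4*v^3 + 4*v - 12) dv

Using F^*(f dg) = (f ∘ F) d(g ∘ F), substitute each coordinate x_i by F_i(u, v) in f_i, and replace dx_i by d F_i = (∂F_i/∂u) du + (∂F_i/∂v) dv.
  For the x component: f_1(F) = 6*u + 6*v^2 + 6; d F_1 = (0) du + (0) dv
  For the y component: f_2(F) = 4; d F_2 = (0) du + (-3) dv
  For the z component: f_3(F) = -2*u - 2*v^2 - 2; d F_3 = (-1) du + (-2*v) dv
Combining and collecting du, dv coefficients:
  coeff of du: 2*u + 2*v^2 + 2
  coeff of dv: 4*u*v + 4*v^3 + 4*v - 12
F^* omega = (2*u + 2*v^2 + 2) du + (4*u*v + 4*v^3 + 4*v - 12) dv.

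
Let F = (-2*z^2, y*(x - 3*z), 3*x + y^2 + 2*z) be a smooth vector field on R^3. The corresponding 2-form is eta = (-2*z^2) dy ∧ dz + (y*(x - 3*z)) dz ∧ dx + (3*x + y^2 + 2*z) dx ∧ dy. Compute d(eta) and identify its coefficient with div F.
d(eta) = (x - 3*z + 2) dx ∧ dy ∧ dz; div F = x - 3*z + 2

For a 2-form in R^3 of the form above, applying d gives a 3-form with coefficient ∂P/∂x + ∂Q/∂y + ∂R/∂z:
  ∂P/∂x = 0
  ∂Q/∂y = x - 3*z
  ∂R/∂z = 2
Sum = x - 3*z + 2, which is exactly div F.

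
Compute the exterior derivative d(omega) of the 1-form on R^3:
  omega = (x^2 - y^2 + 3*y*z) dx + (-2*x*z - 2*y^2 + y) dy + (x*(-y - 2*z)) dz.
d(omega) = (2*y - 5*z) dx ∧ dy + (-4*y - 2*z) dx ∧ dz + (x) dy ∧ dz

For a 1-form omega = sum_i f_i dx_i, the exterior derivative is
  d(omega) = sum_{i < j} (∂f_j/∂x_i - ∂f_i/∂x_j) dx_i ∧ dx_j.
  coefficient of dx ∧ dy: ∂f_2/∂x - ∂f_1/∂y = ∂(-2*x*z - 2*y^2 + y)/∂x - ∂(x^2 - y^2 + 3*y*z)/∂y = 2*y - 5*z
  coefficient of dx ∧ dz: ∂f_3/∂x - ∂f_1/∂z = ∂(x*(-y - 2*z))/∂x - ∂(x^2 - y^2 + 3*y*z)/∂z = -4*y - 2*z
  coefficient of dy ∧ dz: ∂f_3/∂y - ∂f_2/∂z = ∂(x*(-y - 2*z))/∂y - ∂(-2*x*z - 2*y^2 + y)/∂z = x
Assembling: d(omega) = (2*y - 5*z) dx ∧ dy + (-4*y - 2*z) dx ∧ dz + (x) dy ∧ dz.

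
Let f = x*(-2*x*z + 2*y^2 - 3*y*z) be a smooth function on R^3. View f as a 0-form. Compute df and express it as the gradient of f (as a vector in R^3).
df = (-4*x*z + 2*y^2 - 3*y*z) dx + (x*(4*y - 3*z)) dy + (x*(-2*x - 3*y)) dz; grad f = (-4*x*z + 2*y^2 - 3*y*z, x*(4*y - 3*z), x*(-2*x - 3*y))

For a 0-form f, d f = (∂f/∂x) dx + (∂f/∂y) dy + (∂f/∂z) dz. The components of the vector representation are exactly the entries of grad f in Cartesian coordinates:
  ∂f/∂x = -4*x*z + 2*y^2 - 3*y*z
  ∂f/∂y = x*(4*y - 3*z)
  ∂f/∂z = x*(-2*x - 3*y).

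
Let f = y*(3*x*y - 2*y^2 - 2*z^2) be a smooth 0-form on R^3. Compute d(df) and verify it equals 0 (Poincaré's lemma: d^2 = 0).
d(df) = 0

Step 1: df = sum_i (∂f/∂x_i) dx_i = (3*y^2) dx + (6*x*y - 6*y^2 - 2*z^2) dy + (-4*y*z) dz.
Step 2: Apply d again. Using the 1-form formula, the coefficient of dx ∧ dy in d(df) is ∂^2 f/∂x ∂y - ∂^2 f/∂y ∂x = (6*y) - (6*y) = 0 (equality of mixed partials for smooth f).
Similarly for dx ∧ dz and dy ∧ dz — all coefficients vanish. So d(df) = 0.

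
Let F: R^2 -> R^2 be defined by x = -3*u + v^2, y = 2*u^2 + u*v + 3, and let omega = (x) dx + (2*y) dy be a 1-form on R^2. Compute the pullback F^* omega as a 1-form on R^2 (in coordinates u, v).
F^* omega = (16*u^3 + 12*u^2*v + 2*u*v^2 + 33*u - 3*v^2 + 6*v) du + (4*u^3 + 2*u^2*v - 6*u*v + 6*u + 2*v^3) dv

Using F^*(f dg) = (f ∘ F) d(g ∘ F), substitute each coordinate x_i by F_i(u, v) in f_i, and replace dx_i by d F_i = (∂F_i/∂u) du + (∂F_i/∂v) dv.
  For the x component: f_1(F) = -3*u + v^2; d F_1 = (-3) du + (2*v) dv
  For the y component: f_2(F) = 4*u^2 + 2*u*v + 6; d F_2 = (4*u + v) du + (u) dv
Combining and collecting du, dv coefficients:
  coeff of du: 16*u^3 + 12*u^2*v + 2*u*v^2 + 33*u - 3*v^2 + 6*v
  coeff of dv: 4*u^3 + 2*u^2*v - 6*u*v + 6*u + 2*v^3
F^* omega = (16*u^3 + 12*u^2*v + 2*u*v^2 + 33*u - 3*v^2 + 6*v) du + (4*u^3 + 2*u^2*v - 6*u*v + 6*u + 2*v^3) dv.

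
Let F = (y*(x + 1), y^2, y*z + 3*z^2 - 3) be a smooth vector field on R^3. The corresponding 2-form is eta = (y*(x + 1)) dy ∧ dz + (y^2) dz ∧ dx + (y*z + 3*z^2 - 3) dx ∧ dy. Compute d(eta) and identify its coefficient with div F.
d(eta) = (4*y + 6*z) dx ∧ dy ∧ dz; div F = 4*y + 6*z

For a 2-form in R^3 of the form above, applying d gives a 3-form with coefficient ∂P/∂x + ∂Q/∂y + ∂R/∂z:
  ∂P/∂x = y
  ∂Q/∂y = 2*y
  ∂R/∂z = y + 6*z
Sum = 4*y + 6*z, which is exactly div F.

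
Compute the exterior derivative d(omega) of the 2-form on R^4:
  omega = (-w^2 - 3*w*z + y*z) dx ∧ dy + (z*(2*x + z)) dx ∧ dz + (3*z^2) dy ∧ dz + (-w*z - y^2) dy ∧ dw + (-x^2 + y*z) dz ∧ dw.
d(omega) = (-3*w + y) dx ∧ dy ∧ dz + (-2*w - 3*z) dx ∧ dy ∧ dw + (w + z) dy ∧ dz ∧ dw + (-2*x) dx ∧ dz ∧ dw

For a 2-form omega = sum_{i<j} g_{ij} dx_i ∧ dx_j, the exterior derivative is
  d(omega) = sum_{i<j} d(g_{ij}) ∧ dx_i ∧ dx_j = sum_{i<j, k} (∂g_{ij}/∂x_k) dx_k ∧ dx_i ∧ dx_j.
Expand each term, using dx_k ∧ dx_i ∧ dx_j = sgn(permutation) dx_{(a)} ∧ dx_{(b)} ∧ dx_{(c)} with (a < b < c) sorted:
  d(-w^2 - 3*w*z + y*z) includes (∂/∂z)(-w^2 - 3*w*z + y*z) dz = (-3*w + y) dz, which multiplied by dx ∧ dy gives (-3*w + y) dx ∧ dy ∧ dz
  d(-w^2 - 3*w*z + y*z) includes (∂/∂w)(-w^2 - 3*w*z + y*z) dw = (-2*w - 3*z) dw, which multiplied by dx ∧ dy gives (-2*w - 3*z) dx ∧ dy ∧ dw
  d(-w*z - y^2) includes (∂/∂z)(-w*z - y^2) dz = (-w) dz, which multiplied by dy ∧ dw gives (w) dy ∧ dz ∧ dw
  d(-x^2 + y*z) includes (∂/∂x)(-x^2 + y*z) dx = (-2*x) dx, which multiplied by dz ∧ dw gives (-2*x) dx ∧ dz ∧ dw
  d(-x^2 + y*z) includes (∂/∂y)(-x^2 + y*z) dy = (z) dy, which multiplied by dz ∧ dw gives (z) dy ∧ dz ∧ dw
Collecting like 3-forms: d(omega) = (-3*w + y) dx ∧ dy ∧ dz + (-2*w - 3*z) dx ∧ dy ∧ dw + (w + z) dy ∧ dz ∧ dw + (-2*x) dx ∧ dz ∧ dw.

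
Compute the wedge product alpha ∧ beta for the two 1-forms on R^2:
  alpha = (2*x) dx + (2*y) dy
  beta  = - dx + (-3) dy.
alpha ∧ beta = (-6*x + 2*y) dx ∧ dy

Distribute the wedge, using dx_i ∧ dx_j = -dx_j ∧ dx_i and dx_i ∧ dx_i = 0. For each pair (i, j) with i < j, the coefficient of dx_i ∧ dx_j in alpha ∧ beta is (alpha_i * beta_j - alpha_j * beta_i). Collecting: alpha ∧ beta = (-6*x + 2*y) dx ∧ dy.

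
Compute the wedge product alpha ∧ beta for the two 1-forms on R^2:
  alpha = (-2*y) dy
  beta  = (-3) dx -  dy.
alpha ∧ beta = (-6*y) dx ∧ dy

Distribute the wedge, using dx_i ∧ dx_j = -dx_j ∧ dx_i and dx_i ∧ dx_i = 0. For each pair (i, j) with i < j, the coefficient of dx_i ∧ dx_j in alpha ∧ beta is (alpha_i * beta_j - alpha_j * beta_i). Collecting: alpha ∧ beta = (-6*y) dx ∧ dy.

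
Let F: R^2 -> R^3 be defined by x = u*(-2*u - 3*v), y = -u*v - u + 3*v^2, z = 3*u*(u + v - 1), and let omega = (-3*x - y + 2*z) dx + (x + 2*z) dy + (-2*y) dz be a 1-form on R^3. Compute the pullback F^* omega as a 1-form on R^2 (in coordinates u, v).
F^* omega = (-48*u^3 - 92*u^2*v + 28*u^2 - 69*u*v^2 + 18*u*v - 9*v^3 + 18*v^2) du + (u*(-40*u^2 - 21*u*v + 27*u + 9*v^2 - 36*v)) dv

Using F^*(f dg) = (f ∘ F) d(g ∘ F), substitute each coordinate x_i by F_i(u, v) in f_i, and replace dx_i by d F_i = (∂F_i/∂u) du + (∂F_i/∂v) dv.
  For the x component: f_1(F) = 12*u^2 + 16*u*v - 5*u - 3*v^2; d F_1 = (-4*u - 3*v) du + (-3*u) dv
  For the y component: f_2(F) = u*(4*u + 3*v - 6); d F_2 = (-v - 1) du + (-u + 6*v) dv
  For the z component: f_3(F) = 2*u*v + 2*u - 6*v^2; d F_3 = (6*u + 3*v - 3) du + (3*u) dv
Combining and collecting du, dv coefficients:
  coeff of du: -48*u^3 - 92*u^2*v + 28*u^2 - 69*u*v^2 + 18*u*v - 9*v^3 + 18*v^2
  coeff of dv: u*(-40*u^2 - 21*u*v + 27*u + 9*v^2 - 36*v)
F^* omega = (-48*u^3 - 92*u^2*v + 28*u^2 - 69*u*v^2 + 18*u*v - 9*v^3 + 18*v^2) du + (u*(-40*u^2 - 21*u*v + 27*u + 9*v^2 - 36*v)) dv.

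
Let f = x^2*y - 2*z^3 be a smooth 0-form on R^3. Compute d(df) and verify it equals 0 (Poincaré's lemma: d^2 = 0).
d(df) = 0

Step 1: df = sum_i (∂f/∂x_i) dx_i = (2*x*y) dx + (x^2) dy + (-6*z^2) dz.
Step 2: Apply d again. Using the 1-form formula, the coefficient of dx ∧ dy in d(df) is ∂^2 f/∂x ∂y - ∂^2 f/∂y ∂x = (2*x) - (2*x) = 0 (equality of mixed partials for smooth f).
Similarly for dx ∧ dz and dy ∧ dz — all coefficients vanish. So d(df) = 0.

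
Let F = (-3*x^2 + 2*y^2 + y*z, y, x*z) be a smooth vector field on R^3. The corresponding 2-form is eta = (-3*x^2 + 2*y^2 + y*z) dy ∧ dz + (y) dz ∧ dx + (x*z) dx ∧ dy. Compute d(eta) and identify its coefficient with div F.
d(eta) = (1 - 5*x) dx ∧ dy ∧ dz; div F = 1 - 5*x

For a 2-form in R^3 of the form above, applying d gives a 3-form with coefficient ∂P/∂x + ∂Q/∂y + ∂R/∂z:
  ∂P/∂x = -6*x
  ∂Q/∂y = 1
  ∂R/∂z = x
Sum = 1 - 5*x, which is exactly div F.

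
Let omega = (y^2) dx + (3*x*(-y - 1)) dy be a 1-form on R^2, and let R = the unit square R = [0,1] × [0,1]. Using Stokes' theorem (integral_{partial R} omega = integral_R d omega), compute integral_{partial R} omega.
integral_(partial R) omega = -11/2

Stokes: integral_partial_R omega = integral_R d omega with d omega = (∂Q/∂x - ∂P/∂y) dx ∧ dy.
  ∂Q/∂x = -3*y - 3
  ∂P/∂y = 2*y
  integrand = ∂Q/∂x - ∂P/∂y = -5*y - 3.
Integrating over R: integral_0^1 integral_0^1 (-5*y - 3) dx dy = -11/2.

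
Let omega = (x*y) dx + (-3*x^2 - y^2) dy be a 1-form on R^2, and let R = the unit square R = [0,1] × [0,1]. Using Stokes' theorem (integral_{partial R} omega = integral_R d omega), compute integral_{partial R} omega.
integral_(partial R) omega = -7/2

Stokes: integral_partial_R omega = integral_R d omega with d omega = (∂Q/∂x - ∂P/∂y) dx ∧ dy.
  ∂Q/∂x = -6*x
  ∂P/∂y = x
  integrand = ∂Q/∂x - ∂P/∂y = -7*x.
Integrating over R: integral_0^1 integral_0^1 (-7*x) dx dy = -7/2.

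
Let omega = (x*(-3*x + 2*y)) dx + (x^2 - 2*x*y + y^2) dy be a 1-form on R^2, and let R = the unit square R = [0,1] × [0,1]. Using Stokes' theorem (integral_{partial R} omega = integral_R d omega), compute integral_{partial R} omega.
integral_(partial R) omega = -1

Stokes: integral_partial_R omega = integral_R d omega with d omega = (∂Q/∂x - ∂P/∂y) dx ∧ dy.
  ∂Q/∂x = 2*x - 2*y
  ∂P/∂y = 2*x
  integrand = ∂Q/∂x - ∂P/∂y = -2*y.
Integrating over R: integral_0^1 integral_0^1 (-2*y) dx dy = -1.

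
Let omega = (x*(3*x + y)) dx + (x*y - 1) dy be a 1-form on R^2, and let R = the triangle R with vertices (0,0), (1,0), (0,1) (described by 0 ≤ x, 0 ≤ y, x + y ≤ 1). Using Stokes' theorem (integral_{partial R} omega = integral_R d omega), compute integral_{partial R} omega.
integral_(partial R) omega = 0

Stokes: integral_partial_R omega = integral_R d omega with d omega = (∂Q/∂x - ∂P/∂y) dx ∧ dy.
  ∂Q/∂x = y
  ∂P/∂y = x
  integrand = ∂Q/∂x - ∂P/∂y = -x + y.
Integrating over R: integral_0^1 integral_0^{1-x} (-x + y) dy dx = 0.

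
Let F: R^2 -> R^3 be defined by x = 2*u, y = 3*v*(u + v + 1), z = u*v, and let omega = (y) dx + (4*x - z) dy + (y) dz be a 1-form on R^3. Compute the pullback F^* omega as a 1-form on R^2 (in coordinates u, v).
F^* omega = (3*v*(10*u + v^2 + 3*v + 2)) du + (3*u*(8*u - v^2 + 16*v + 8)) dv

Using F^*(f dg) = (f ∘ F) d(g ∘ F), substitute each coordinate x_i by F_i(u, v) in f_i, and replace dx_i by d F_i = (∂F_i/∂u) du + (∂F_i/∂v) dv.
  For the x component: f_1(F) = 3*v*(u + v + 1); d F_1 = (2) du + (0) dv
  For the y component: f_2(F) = u*(8 - v); d F_2 = (3*v) du + (3*u + 6*v + 3) dv
  For the z component: f_3(F) = 3*v*(u + v + 1); d F_3 = (v) du + (u) dv
Combining and collecting du, dv coefficients:
  coeff of du: 3*v*(10*u + v^2 + 3*v + 2)
  coeff of dv: 3*u*(8*u - v^2 + 16*v + 8)
F^* omega = (3*v*(10*u + v^2 + 3*v + 2)) du + (3*u*(8*u - v^2 + 16*v + 8)) dv.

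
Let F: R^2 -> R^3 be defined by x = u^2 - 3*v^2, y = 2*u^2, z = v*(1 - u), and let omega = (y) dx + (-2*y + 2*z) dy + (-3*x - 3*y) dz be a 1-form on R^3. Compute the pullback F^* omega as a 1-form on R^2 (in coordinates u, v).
F^* omega = (-12*u^3 + u^2*v + 8*u*v - 9*v^3) du + (9*u^3 - 12*u^2*v - 9*u^2 - 9*u*v^2 + 9*v^2) dv

Using F^*(f dg) = (f ∘ F) d(g ∘ F), substitute each coordinate x_i by F_i(u, v) in f_i, and replace dx_i by d F_i = (∂F_i/∂u) du + (∂F_i/∂v) dv.
  For the x component: f_1(F) = 2*u^2; d F_1 = (2*u) du + (-6*v) dv
  For the y component: f_2(F) = -4*u^2 - 2*u*v + 2*v; d F_2 = (4*u) du + (0) dv
  For the z component: f_3(F) = -9*u^2 + 9*v^2; d F_3 = (-v) du + (1 - u) dv
Combining and collecting du, dv coefficients:
  coeff of du: -12*u^3 + u^2*v + 8*u*v - 9*v^3
  coeff of dv: 9*u^3 - 12*u^2*v - 9*u^2 - 9*u*v^2 + 9*v^2
F^* omega = (-12*u^3 + u^2*v + 8*u*v - 9*v^3) du + (9*u^3 - 12*u^2*v - 9*u^2 - 9*u*v^2 + 9*v^2) dv.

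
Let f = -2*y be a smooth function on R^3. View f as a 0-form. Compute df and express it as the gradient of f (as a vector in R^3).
df = (0) dx + (-2) dy + (0) dz; grad f = (0, -2, 0)

For a 0-form f, d f = (∂f/∂x) dx + (∂f/∂y) dy + (∂f/∂z) dz. The components of the vector representation are exactly the entries of grad f in Cartesian coordinates:
  ∂f/∂x = 0
  ∂f/∂y = -2
  ∂f/∂z = 0.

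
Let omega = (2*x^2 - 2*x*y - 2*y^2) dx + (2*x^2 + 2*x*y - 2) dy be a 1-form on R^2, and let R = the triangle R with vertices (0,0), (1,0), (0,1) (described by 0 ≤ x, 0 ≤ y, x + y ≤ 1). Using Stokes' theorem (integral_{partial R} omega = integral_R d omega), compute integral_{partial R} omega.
integral_(partial R) omega = 2

Stokes: integral_partial_R omega = integral_R d omega with d omega = (∂Q/∂x - ∂P/∂y) dx ∧ dy.
  ∂Q/∂x = 4*x + 2*y
  ∂P/∂y = -2*x - 4*y
  integrand = ∂Q/∂x - ∂P/∂y = 6*x + 6*y.
Integrating over R: integral_0^1 integral_0^{1-x} (6*x + 6*y) dy dx = 2.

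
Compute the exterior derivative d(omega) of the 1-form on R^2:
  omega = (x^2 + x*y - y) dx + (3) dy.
d(omega) = (1 - x) dx ∧ dy

For a 1-form omega = sum_i f_i dx_i, the exterior derivative is
  d(omega) = sum_{i < j} (∂f_j/∂x_i - ∂f_i/∂x_j) dx_i ∧ dx_j.
  coefficient of dx ∧ dy: ∂f_2/∂x - ∂f_1/∂y = ∂(3)/∂x - ∂(x^2 + x*y - y)/∂y = 1 - x
Assembling: d(omega) = (1 - x) dx ∧ dy.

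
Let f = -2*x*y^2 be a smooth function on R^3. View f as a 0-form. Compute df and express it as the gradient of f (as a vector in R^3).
df = (-2*y^2) dx + (-4*x*y) dy + (0) dz; grad f = (-2*y^2, -4*x*y, 0)

For a 0-form f, d f = (∂f/∂x) dx + (∂f/∂y) dy + (∂f/∂z) dz. The components of the vector representation are exactly the entries of grad f in Cartesian coordinates:
  ∂f/∂x = -2*y^2
  ∂f/∂y = -4*x*y
  ∂f/∂z = 0.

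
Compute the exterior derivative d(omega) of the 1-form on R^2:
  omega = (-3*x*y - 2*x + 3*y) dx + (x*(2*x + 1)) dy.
d(omega) = (7*x - 2) dx ∧ dy

For a 1-form omega = sum_i f_i dx_i, the exterior derivative is
  d(omega) = sum_{i < j} (∂f_j/∂x_i - ∂f_i/∂x_j) dx_i ∧ dx_j.
  coefficient of dx ∧ dy: ∂f_2/∂x - ∂f_1/∂y = ∂(x*(2*x + 1))/∂x - ∂(-3*x*y - 2*x + 3*y)/∂y = 7*x - 2
Assembling: d(omega) = (7*x - 2) dx ∧ dy.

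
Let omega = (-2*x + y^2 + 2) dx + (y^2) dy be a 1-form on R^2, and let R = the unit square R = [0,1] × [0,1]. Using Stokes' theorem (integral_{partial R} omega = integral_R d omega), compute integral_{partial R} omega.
integral_(partial R) omega = -1

Stokes: integral_partial_R omega = integral_R d omega with d omega = (∂Q/∂x - ∂P/∂y) dx ∧ dy.
  ∂Q/∂x = 0
  ∂P/∂y = 2*y
  integrand = ∂Q/∂x - ∂P/∂y = -2*y.
Integrating over R: integral_0^1 integral_0^1 (-2*y) dx dy = -1.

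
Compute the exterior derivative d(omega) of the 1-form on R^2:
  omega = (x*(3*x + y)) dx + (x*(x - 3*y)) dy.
d(omega) = (x - 3*y) dx ∧ dy

For a 1-form omega = sum_i f_i dx_i, the exterior derivative is
  d(omega) = sum_{i < j} (∂f_j/∂x_i - ∂f_i/∂x_j) dx_i ∧ dx_j.
  coefficient of dx ∧ dy: ∂f_2/∂x - ∂f_1/∂y = ∂(x*(x - 3*y))/∂x - ∂(x*(3*x + y))/∂y = x - 3*y
Assembling: d(omega) = (x - 3*y) dx ∧ dy.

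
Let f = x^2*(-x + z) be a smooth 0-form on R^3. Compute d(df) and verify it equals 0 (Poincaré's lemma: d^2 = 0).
d(df) = 0

Step 1: df = sum_i (∂f/∂x_i) dx_i = (x*(-3*x + 2*z)) dx + (0) dy + (x^2) dz.
Step 2: Apply d again. Using the 1-form formula, the coefficient of dx ∧ dy in d(df) is ∂^2 f/∂x ∂y - ∂^2 f/∂y ∂x = (0) - (0) = 0 (equality of mixed partials for smooth f).
Similarly for dx ∧ dz and dy ∧ dz — all coefficients vanish. So d(df) = 0.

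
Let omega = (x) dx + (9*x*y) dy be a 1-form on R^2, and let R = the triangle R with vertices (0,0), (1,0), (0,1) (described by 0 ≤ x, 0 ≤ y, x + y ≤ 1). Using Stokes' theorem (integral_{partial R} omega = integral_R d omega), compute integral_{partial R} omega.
integral_(partial R) omega = 3/2

Stokes: integral_partial_R omega = integral_R d omega with d omega = (∂Q/∂x - ∂P/∂y) dx ∧ dy.
  ∂Q/∂x = 9*y
  ∂P/∂y = 0
  integrand = ∂Q/∂x - ∂P/∂y = 9*y.
Integrating over R: integral_0^1 integral_0^{1-x} (9*y) dy dx = 3/2.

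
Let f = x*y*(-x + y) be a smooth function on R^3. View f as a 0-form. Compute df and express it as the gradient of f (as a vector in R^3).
df = (y*(-2*x + y)) dx + (x*(-x + 2*y)) dy + (0) dz; grad f = (y*(-2*x + y), x*(-x + 2*y), 0)

For a 0-form f, d f = (∂f/∂x) dx + (∂f/∂y) dy + (∂f/∂z) dz. The components of the vector representation are exactly the entries of grad f in Cartesian coordinates:
  ∂f/∂x = y*(-2*x + y)
  ∂f/∂y = x*(-x + 2*y)
  ∂f/∂z = 0.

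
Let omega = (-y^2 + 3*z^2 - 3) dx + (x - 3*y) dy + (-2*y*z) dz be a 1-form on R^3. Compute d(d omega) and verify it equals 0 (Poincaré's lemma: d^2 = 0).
d(d omega) = 0

Step 1: d omega = sum_{i<j} (∂f_j/∂x_i - ∂f_i/∂x_j) dx_i ∧ dx_j:
  coeff of dx ∧ dy: 2*y + 1
  coeff of dx ∧ dz: -6*z
  coeff of dy ∧ dz: -2*z
Step 2: Apply d again to each 2-form coefficient. The only possible 3-form in R^3 is dx ∧ dy ∧ dz, with coefficient
  ∂(coeff of dy∧dz)/∂x - ∂(coeff of dx∧dz)/∂y + ∂(coeff of dx∧dy)/∂z
  = ∂/∂x (-2*z) - ∂/∂y (-6*z) + ∂/∂z (2*y + 1).
Each of these terms simplifies to sums of mixed partials that cancel in pairs. The result is 0 (by equality of mixed partials for smooth functions — Schwarz / Clairaut).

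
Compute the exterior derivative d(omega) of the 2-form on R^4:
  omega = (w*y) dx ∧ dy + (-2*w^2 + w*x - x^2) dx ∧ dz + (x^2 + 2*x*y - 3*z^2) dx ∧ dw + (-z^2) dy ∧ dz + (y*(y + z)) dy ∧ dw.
d(omega) = (-2*x + y) dx ∧ dy ∧ dw + (-4*w + x + 6*z) dx ∧ dz ∧ dw + (-y) dy ∧ dz ∧ dw

For a 2-form omega = sum_{i<j} g_{ij} dx_i ∧ dx_j, the exterior derivative is
  d(omega) = sum_{i<j} d(g_{ij}) ∧ dx_i ∧ dx_j = sum_{i<j, k} (∂g_{ij}/∂x_k) dx_k ∧ dx_i ∧ dx_j.
Expand each term, using dx_k ∧ dx_i ∧ dx_j = sgn(permutation) dx_{(a)} ∧ dx_{(b)} ∧ dx_{(c)} with (a < b < c) sorted:
  d(w*y) includes (∂/∂w)(w*y) dw = (y) dw, which multiplied by dx ∧ dy gives (y) dx ∧ dy ∧ dw
  d(-2*w^2 + w*x - x^2) includes (∂/∂w)(-2*w^2 + w*x - x^2) dw = (-4*w + x) dw, which multiplied by dx ∧ dz gives (-4*w + x) dx ∧ dz ∧ dw
  d(x^2 + 2*x*y - 3*z^2) includes (∂/∂y)(x^2 + 2*x*y - 3*z^2) dy = (2*x) dy, which multiplied by dx ∧ dw gives (-2*x) dx ∧ dy ∧ dw
  d(x^2 + 2*x*y - 3*z^2) includes (∂/∂z)(x^2 + 2*x*y - 3*z^2) dz = (-6*z) dz, which multiplied by dx ∧ dw gives (6*z) dx ∧ dz ∧ dw
  d(y*(y + z)) includes (∂/∂z)(y*(y + z)) dz = (y) dz, which multiplied by dy ∧ dw gives (-y) dy ∧ dz ∧ dw
Collecting like 3-forms: d(omega) = (-2*x + y) dx ∧ dy ∧ dw + (-4*w + x + 6*z) dx ∧ dz ∧ dw + (-y) dy ∧ dz ∧ dw.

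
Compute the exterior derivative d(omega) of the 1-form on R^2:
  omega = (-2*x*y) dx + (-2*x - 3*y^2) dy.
d(omega) = (2*x - 2) dx ∧ dy

For a 1-form omega = sum_i f_i dx_i, the exterior derivative is
  d(omega) = sum_{i < j} (∂f_j/∂x_i - ∂f_i/∂x_j) dx_i ∧ dx_j.
  coefficient of dx ∧ dy: ∂f_2/∂x - ∂f_1/∂y = ∂(-2*x - 3*y^2)/∂x - ∂(-2*x*y)/∂y = 2*x - 2
Assembling: d(omega) = (2*x - 2) dx ∧ dy.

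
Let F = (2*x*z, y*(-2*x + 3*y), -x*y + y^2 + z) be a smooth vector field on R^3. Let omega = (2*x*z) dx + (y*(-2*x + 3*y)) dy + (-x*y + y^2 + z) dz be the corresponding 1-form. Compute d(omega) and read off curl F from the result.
d(omega) = (-x + 2*y) dy ∧ dz + (2*x + y) dz ∧ dx + (-2*y) dx ∧ dy; curl F = (-x + 2*y, 2*x + y, -2*y)

d omega = sum_{i<j} (∂f_j/∂x_i - ∂f_i/∂x_j) dx_i ∧ dx_j. Under the identification (dy ∧ dz, dz ∧ dx, dx ∧ dy) ↔ (e_x, e_y, e_z), the coefficients are exactly the components of curl F. Compute:
  ∂R/∂y - ∂Q/∂z = (-x + 2*y) - (0) = -x + 2*y
  ∂P/∂z - ∂R/∂x = (2*x) - (-y) = 2*x + y
  ∂Q/∂x - ∂P/∂y = (-2*y) - (0) = -2*y.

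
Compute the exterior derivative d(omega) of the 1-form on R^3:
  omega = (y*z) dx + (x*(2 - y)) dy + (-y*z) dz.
d(omega) = (-y - z + 2) dx ∧ dy + (-y) dx ∧ dz + (-z) dy ∧ dz

For a 1-form omega = sum_i f_i dx_i, the exterior derivative is
  d(omega) = sum_{i < j} (∂f_j/∂x_i - ∂f_i/∂x_j) dx_i ∧ dx_j.
  coefficient of dx ∧ dy: ∂f_2/∂x - ∂f_1/∂y = ∂(x*(2 - y))/∂x - ∂(y*z)/∂y = -y - z + 2
  coefficient of dx ∧ dz: ∂f_3/∂x - ∂f_1/∂z = ∂(-y*z)/∂x - ∂(y*z)/∂z = -y
  coefficient of dy ∧ dz: ∂f_3/∂y - ∂f_2/∂z = ∂(-y*z)/∂y - ∂(x*(2 - y))/∂z = -z
Assembling: d(omega) = (-y - z + 2) dx ∧ dy + (-y) dx ∧ dz + (-z) dy ∧ dz.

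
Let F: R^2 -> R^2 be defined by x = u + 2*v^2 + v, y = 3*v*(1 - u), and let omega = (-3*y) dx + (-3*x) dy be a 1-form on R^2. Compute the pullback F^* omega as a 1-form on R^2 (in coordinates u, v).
F^* omega = (9*v*(2*u + 2*v^2 + v - 1)) du + (9*u^2 + 54*u*v^2 + 18*u*v - 9*u - 54*v^2 - 18*v) dv

Using F^*(f dg) = (f ∘ F) d(g ∘ F), substitute each coordinate x_i by F_i(u, v) in f_i, and replace dx_i by d F_i = (∂F_i/∂u) du + (∂F_i/∂v) dv.
  For the x component: f_1(F) = 9*v*(u - 1); d F_1 = (1) du + (4*v + 1) dv
  For the y component: f_2(F) = -3*u - 6*v^2 - 3*v; d F_2 = (-3*v) du + (3 - 3*u) dv
Combining and collecting du, dv coefficients:
  coeff of du: 9*v*(2*u + 2*v^2 + v - 1)
  coeff of dv: 9*u^2 + 54*u*v^2 + 18*u*v - 9*u - 54*v^2 - 18*v
F^* omega = (9*v*(2*u + 2*v^2 + v - 1)) du + (9*u^2 + 54*u*v^2 + 18*u*v - 9*u - 54*v^2 - 18*v) dv.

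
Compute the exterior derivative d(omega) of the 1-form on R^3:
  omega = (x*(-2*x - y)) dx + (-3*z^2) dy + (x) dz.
d(omega) = (x) dx ∧ dy + (1) dx ∧ dz + (6*z) dy ∧ dz

For a 1-form omega = sum_i f_i dx_i, the exterior derivative is
  d(omega) = sum_{i < j} (∂f_j/∂x_i - ∂f_i/∂x_j) dx_i ∧ dx_j.
  coefficient of dx ∧ dy: ∂f_2/∂x - ∂f_1/∂y = ∂(-3*z^2)/∂x - ∂(x*(-2*x - y))/∂y = x
  coefficient of dx ∧ dz: ∂f_3/∂x - ∂f_1/∂z = ∂(x)/∂x - ∂(x*(-2*x - y))/∂z = 1
  coefficient of dy ∧ dz: ∂f_3/∂y - ∂f_2/∂z = ∂(x)/∂y - ∂(-3*z^2)/∂z = 6*z
Assembling: d(omega) = (x) dx ∧ dy + (1) dx ∧ dz + (6*z) dy ∧ dz.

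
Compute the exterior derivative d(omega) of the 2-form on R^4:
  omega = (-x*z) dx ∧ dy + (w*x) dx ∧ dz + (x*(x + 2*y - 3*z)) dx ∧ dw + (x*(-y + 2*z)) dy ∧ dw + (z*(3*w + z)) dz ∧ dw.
d(omega) = (-x) dx ∧ dy ∧ dz + (4*x) dx ∧ dz ∧ dw + (-2*x - y + 2*z) dx ∧ dy ∧ dw + (-2*x) dy ∧ dz ∧ dw

For a 2-form omega = sum_{i<j} g_{ij} dx_i ∧ dx_j, the exterior derivative is
  d(omega) = sum_{i<j} d(g_{ij}) ∧ dx_i ∧ dx_j = sum_{i<j, k} (∂g_{ij}/∂x_k) dx_k ∧ dx_i ∧ dx_j.
Expand each term, using dx_k ∧ dx_i ∧ dx_j = sgn(permutation) dx_{(a)} ∧ dx_{(b)} ∧ dx_{(c)} with (a < b < c) sorted:
  d(-x*z) includes (∂/∂z)(-x*z) dz = (-x) dz, which multiplied by dx ∧ dy gives (-x) dx ∧ dy ∧ dz
  d(w*x) includes (∂/∂w)(w*x) dw = (x) dw, which multiplied by dx ∧ dz gives (x) dx ∧ dz ∧ dw
  d(x*(x + 2*y - 3*z)) includes (∂/∂y)(x*(x + 2*y - 3*z)) dy = (2*x) dy, which multiplied by dx ∧ dw gives (-2*x) dx ∧ dy ∧ dw
  d(x*(x + 2*y - 3*z)) includes (∂/∂z)(x*(x + 2*y - 3*z)) dz = (-3*x) dz, which multiplied by dx ∧ dw gives (3*x) dx ∧ dz ∧ dw
  d(x*(-y + 2*z)) includes (∂/∂x)(x*(-y + 2*z)) dx = (-y + 2*z) dx, which multiplied by dy ∧ dw gives (-y + 2*z) dx ∧ dy ∧ dw
  d(x*(-y + 2*z)) includes (∂/∂z)(x*(-y + 2*z)) dz = (2*x) dz, which multiplied by dy ∧ dw gives (-2*x) dy ∧ dz ∧ dw
Collecting like 3-forms: d(omega) = (-x) dx ∧ dy ∧ dz + (4*x) dx ∧ dz ∧ dw + (-2*x - y + 2*z) dx ∧ dy ∧ dw + (-2*x) dy ∧ dz ∧ dw.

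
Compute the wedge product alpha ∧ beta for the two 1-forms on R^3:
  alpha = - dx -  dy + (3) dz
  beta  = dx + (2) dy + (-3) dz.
alpha ∧ beta = (-1) dx ∧ dy + (-3) dy ∧ dz

Distribute the wedge, using dx_i ∧ dx_j = -dx_j ∧ dx_i and dx_i ∧ dx_i = 0. For each pair (i, j) with i < j, the coefficient of dx_i ∧ dx_j in alpha ∧ beta is (alpha_i * beta_j - alpha_j * beta_i). Collecting: alpha ∧ beta = (-1) dx ∧ dy + (-3) dy ∧ dz.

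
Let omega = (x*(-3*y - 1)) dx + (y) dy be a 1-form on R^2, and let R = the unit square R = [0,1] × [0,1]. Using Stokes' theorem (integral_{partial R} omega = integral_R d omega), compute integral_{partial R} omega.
integral_(partial R) omega = 3/2

Stokes: integral_partial_R omega = integral_R d omega with d omega = (∂Q/∂x - ∂P/∂y) dx ∧ dy.
  ∂Q/∂x = 0
  ∂P/∂y = -3*x
  integrand = ∂Q/∂x - ∂P/∂y = 3*x.
Integrating over R: integral_0^1 integral_0^1 (3*x) dx dy = 3/2.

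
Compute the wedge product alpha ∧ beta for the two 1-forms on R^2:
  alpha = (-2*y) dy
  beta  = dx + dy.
alpha ∧ beta = (2*y) dx ∧ dy

Distribute the wedge, using dx_i ∧ dx_j = -dx_j ∧ dx_i and dx_i ∧ dx_i = 0. For each pair (i, j) with i < j, the coefficient of dx_i ∧ dx_j in alpha ∧ beta is (alpha_i * beta_j - alpha_j * beta_i). Collecting: alpha ∧ beta = (2*y) dx ∧ dy.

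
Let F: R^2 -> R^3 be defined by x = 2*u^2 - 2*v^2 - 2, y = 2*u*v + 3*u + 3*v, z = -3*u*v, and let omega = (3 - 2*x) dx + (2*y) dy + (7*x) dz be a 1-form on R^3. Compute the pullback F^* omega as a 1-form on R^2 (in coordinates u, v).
F^* omega = (-16*u^3 - 42*u^2*v + 24*u*v^2 + 24*u*v + 46*u + 42*v^3 + 12*v^2 + 60*v) du + (-42*u^3 + 24*u^2*v + 12*u^2 + 42*u*v^2 + 24*u*v + 60*u - 16*v^3 - 10*v) dv

Using F^*(f dg) = (f ∘ F) d(g ∘ F), substitute each coordinate x_i by F_i(u, v) in f_i, and replace dx_i by d F_i = (∂F_i/∂u) du + (∂F_i/∂v) dv.
  For the x component: f_1(F) = -4*u^2 + 4*v^2 + 7; d F_1 = (4*u) du + (-4*v) dv
  For the y component: f_2(F) = 4*u*v + 6*u + 6*v; d F_2 = (2*v + 3) du + (2*u + 3) dv
  For the z component: f_3(F) = 14*u^2 - 14*v^2 - 14; d F_3 = (-3*v) du + (-3*u) dv
Combining and collecting du, dv coefficients:
  coeff of du: -16*u^3 - 42*u^2*v + 24*u*v^2 + 24*u*v + 46*u + 42*v^3 + 12*v^2 + 60*v
  coeff of dv: -42*u^3 + 24*u^2*v + 12*u^2 + 42*u*v^2 + 24*u*v + 60*u - 16*v^3 - 10*v
F^* omega = (-16*u^3 - 42*u^2*v + 24*u*v^2 + 24*u*v + 46*u + 42*v^3 + 12*v^2 + 60*v) du + (-42*u^3 + 24*u^2*v + 12*u^2 + 42*u*v^2 + 24*u*v + 60*u - 16*v^3 - 10*v) dv.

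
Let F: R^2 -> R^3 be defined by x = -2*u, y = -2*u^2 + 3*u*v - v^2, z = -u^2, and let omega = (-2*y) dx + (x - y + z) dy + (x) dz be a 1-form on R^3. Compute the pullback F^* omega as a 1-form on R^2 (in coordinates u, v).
F^* omega = (-4*u^3 + 15*u^2*v + 4*u^2 - 13*u*v^2 + 6*u*v + 3*v^3 - 4*v^2) du + (3*u^3 - 11*u^2*v - 6*u^2 + 9*u*v^2 + 4*u*v - 2*v^3) dv

Using F^*(f dg) = (f ∘ F) d(g ∘ F), substitute each coordinate x_i by F_i(u, v) in f_i, and replace dx_i by d F_i = (∂F_i/∂u) du + (∂F_i/∂v) dv.
  For the x component: f_1(F) = 4*u^2 - 6*u*v + 2*v^2; d F_1 = (-2) du + (0) dv
  For the y component: f_2(F) = u^2 - 3*u*v - 2*u + v^2; d F_2 = (-4*u + 3*v) du + (3*u - 2*v) dv
  For the z component: f_3(F) = -2*u; d F_3 = (-2*u) du + (0) dv
Combining and collecting du, dv coefficients:
  coeff of du: -4*u^3 + 15*u^2*v + 4*u^2 - 13*u*v^2 + 6*u*v + 3*v^3 - 4*v^2
  coeff of dv: 3*u^3 - 11*u^2*v - 6*u^2 + 9*u*v^2 + 4*u*v - 2*v^3
F^* omega = (-4*u^3 + 15*u^2*v + 4*u^2 - 13*u*v^2 + 6*u*v + 3*v^3 - 4*v^2) du + (3*u^3 - 11*u^2*v - 6*u^2 + 9*u*v^2 + 4*u*v - 2*v^3) dv.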